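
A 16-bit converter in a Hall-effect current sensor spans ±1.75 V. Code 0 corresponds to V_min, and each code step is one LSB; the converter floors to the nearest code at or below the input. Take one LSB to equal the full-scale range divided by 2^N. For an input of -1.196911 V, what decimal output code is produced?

Range = 1.75 − (-1.75) = 3.5 V. LSB = 3.5 V / 2^16 ≈ 53.41 µV.
code = ⌊(V_in − V_min)/LSB⌋ = ⌊(V_in − V_min) × 2^16 / range⌋
     = ⌊(-1.196911 − (-1.75)) × 65536 / 3.5⌋ = ⌊0.553089 × 65536/3.5⌋
     = ⌊10356.354⌋ = 10356.

10356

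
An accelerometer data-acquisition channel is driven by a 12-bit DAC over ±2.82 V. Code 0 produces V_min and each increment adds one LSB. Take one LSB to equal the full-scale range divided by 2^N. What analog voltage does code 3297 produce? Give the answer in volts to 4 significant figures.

1.720 V

The full-scale span is 2.82 − (-2.82) = 5.64 V. LSB = 5.64 V / 2^12.
Output = V_min + (3297/4096) × range = -2.82 + 0.804932 × 5.64 V
      = -2.82 V + 4.53981 V = 1.71981 V.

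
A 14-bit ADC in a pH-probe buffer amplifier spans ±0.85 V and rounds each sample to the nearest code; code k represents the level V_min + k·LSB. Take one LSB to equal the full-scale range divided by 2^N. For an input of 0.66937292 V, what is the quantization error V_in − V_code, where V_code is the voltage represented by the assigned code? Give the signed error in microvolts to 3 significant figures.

Range = 0.85 − (-0.85) = 1.7 V. LSB = 1.7 V / 2^14 ≈ 103.8 µV.
Position in LSBs: (0.66937292 − (-0.85)) × 16384/1.7 = 14643.1800; rounding gives k = 14643.
V_code = V_min + k × range/2^14 = -0.85 + 14643 × 1.7/16384 = 0.66935424805 V.
V_in − V_code = 0.66937292 − (0.66935424805) = +18.7 µV.

+18.7 µV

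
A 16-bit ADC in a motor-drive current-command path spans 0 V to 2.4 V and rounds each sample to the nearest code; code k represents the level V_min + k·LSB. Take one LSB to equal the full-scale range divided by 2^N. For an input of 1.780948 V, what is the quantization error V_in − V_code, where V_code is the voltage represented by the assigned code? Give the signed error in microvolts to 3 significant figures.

−9.03 µV

V_FS = 2.4 V. LSB = 2.4 V / 2^16 ≈ 36.62 µV.
Position in LSBs: (1.780948 − (0)) × 65536/2.4 = 48631.7534; rounding gives k = 48632.
Reconstructed level: 0 + 48632 × 2.4/65536 V = 1.7809570313 V.
Error = V_in − V_code = 1.780948 − (1.7809570313) = −9.03 µV.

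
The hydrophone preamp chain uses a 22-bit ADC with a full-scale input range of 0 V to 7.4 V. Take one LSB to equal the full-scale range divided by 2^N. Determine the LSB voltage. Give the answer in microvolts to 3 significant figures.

1.76 µV

Range is 7.4 V.
There are 2^22 = 4194304 steps.
LSB = 7.4 V ÷ 2^22 = 7.4/4194304 V = 1.76 µV.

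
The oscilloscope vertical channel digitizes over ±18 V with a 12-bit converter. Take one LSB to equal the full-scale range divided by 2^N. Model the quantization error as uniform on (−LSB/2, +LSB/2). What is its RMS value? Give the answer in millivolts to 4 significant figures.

Span: 18 V − (-18 V) = 36 V.
One LSB is 36 V / 4096 = 8.78906 mV.
For a uniform distribution on [−LSB/2, +LSB/2], V_rms = LSB/√12 = 8.78906 mV/3.4641 = 2.537 mV.

2.537 mV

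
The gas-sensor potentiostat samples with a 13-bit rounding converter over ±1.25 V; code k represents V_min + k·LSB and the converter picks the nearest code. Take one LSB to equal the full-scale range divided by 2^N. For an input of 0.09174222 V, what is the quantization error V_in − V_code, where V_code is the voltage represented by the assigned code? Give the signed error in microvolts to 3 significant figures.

Range = 1.25 − (-1.25) = 2.5 V. LSB = 2.5 V / 2^13 ≈ 305.2 µV.
(0.09174222 − (-1.25)) / LSB = 1.34174222 × 8192/2.5 = 4396.6209. Nearest integer: k = 4397.
V_code = V_min + k × range/2^13 = -1.25 + 4397 × 2.5/8192 = 0.09185791016 V.
e = 0.09174222 − (0.09185791016) = −116 µV.

−116 µV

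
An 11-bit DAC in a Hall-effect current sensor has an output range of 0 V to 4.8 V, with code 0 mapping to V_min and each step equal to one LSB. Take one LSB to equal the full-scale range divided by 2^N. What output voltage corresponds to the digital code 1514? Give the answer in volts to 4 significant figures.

3.548 V

Range is 4.8 V. LSB = 4.8 V / 2^11.
Output = V_min + (1514/2048) × range = 0 + 0.739258 × 4.8 V
      = 0 V + 3.54844 V = 3.54844 V.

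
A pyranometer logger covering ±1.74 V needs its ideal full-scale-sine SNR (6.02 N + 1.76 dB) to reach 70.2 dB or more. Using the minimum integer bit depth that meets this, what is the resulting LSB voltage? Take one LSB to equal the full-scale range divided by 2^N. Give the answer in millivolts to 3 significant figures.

0.850 mV

Range = 1.74 − (-1.74) = 3.48 V.
Solving 6.02 N ≥ 70.2 − 1.76: N ≥ 11.369. Round up → N = 12.
One LSB is 3.48 V / 4096 = 0.850 mV.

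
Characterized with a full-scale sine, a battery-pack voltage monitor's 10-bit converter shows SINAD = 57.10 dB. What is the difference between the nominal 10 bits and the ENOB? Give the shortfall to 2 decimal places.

N_eff = (57.10 − 1.76)/6.02 = 9.1927 bits.
10 − 9.1927 = 0.81 bits below nominal.

0.81 bits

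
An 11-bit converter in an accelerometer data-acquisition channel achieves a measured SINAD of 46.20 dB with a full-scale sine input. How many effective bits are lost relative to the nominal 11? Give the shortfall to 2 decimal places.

N_eff = (46.20 − 1.76)/6.02 = 7.3821 bits.
Shortfall = 11 − 7.3821 = 3.6179 bits.

3.62 bits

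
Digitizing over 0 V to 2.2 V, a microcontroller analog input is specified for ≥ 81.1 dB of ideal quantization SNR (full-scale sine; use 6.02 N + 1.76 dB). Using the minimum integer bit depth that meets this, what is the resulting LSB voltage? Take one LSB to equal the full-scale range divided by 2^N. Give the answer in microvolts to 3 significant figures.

134 µV

Range is 2.2 V.
Solving 6.02 N ≥ 81.1 − 1.76: N ≥ 13.179. Round up → N = 14.
One LSB is 2.2 V / 16384 = 134 µV.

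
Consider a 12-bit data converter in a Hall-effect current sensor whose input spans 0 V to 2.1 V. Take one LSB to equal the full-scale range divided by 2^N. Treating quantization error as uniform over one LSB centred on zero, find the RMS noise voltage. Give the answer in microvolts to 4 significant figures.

Range is 2.1 V.
One LSB is 2.1 V / 4096 = 0.512695 mV.
σ_q = LSB/√12 = 0.512695 mV/3.4641 = 148.0 µV.

148.0 µV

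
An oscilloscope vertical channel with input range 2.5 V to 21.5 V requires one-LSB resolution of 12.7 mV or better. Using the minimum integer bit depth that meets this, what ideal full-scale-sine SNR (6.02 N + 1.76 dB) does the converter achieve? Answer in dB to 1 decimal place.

68.0 dB

Full-scale range = 21.5 V − (2.5 V) = 19 V.
19 V / 12.7 mV = 1496. Since 2^10 = 1024 and 2^11 = 2048, N = 11.
SNR = 6.02 × 11 + 1.76 = 67.98 dB.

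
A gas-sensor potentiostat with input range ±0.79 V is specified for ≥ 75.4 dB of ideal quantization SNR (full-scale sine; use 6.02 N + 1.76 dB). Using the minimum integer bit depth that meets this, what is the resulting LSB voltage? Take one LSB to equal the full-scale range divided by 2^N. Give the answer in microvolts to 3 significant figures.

193 µV

The full-scale span is 0.79 − (-0.79) = 1.58 V.
6.02 N + 1.76 ≥ 75.4 gives N ≥ 12.233, so the minimum integer is 13.
Step size = 1.58/8192 V = 193 µV.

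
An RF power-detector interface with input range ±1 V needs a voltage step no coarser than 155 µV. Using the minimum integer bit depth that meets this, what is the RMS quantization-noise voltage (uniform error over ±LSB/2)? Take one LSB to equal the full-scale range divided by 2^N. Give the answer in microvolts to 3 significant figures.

35.2 µV

Span: 1 V − (-1 V) = 2 V.
Required number of levels: 2/155 µV = 12903; smallest N with 2^N ≥ that is 14.
Step size = 2/16384 V = 122.07 µV.
RMS noise = LSB/√12 = 35.2 µV.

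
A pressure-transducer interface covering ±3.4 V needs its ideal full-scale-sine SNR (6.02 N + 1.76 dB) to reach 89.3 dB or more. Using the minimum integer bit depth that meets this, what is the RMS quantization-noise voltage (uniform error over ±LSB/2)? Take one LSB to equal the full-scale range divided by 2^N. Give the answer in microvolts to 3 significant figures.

59.9 µV

Span: 3.4 V − (-3.4 V) = 6.8 V.
6.02 N + 1.76 ≥ 89.3 gives N ≥ 14.542, so the minimum integer is 15.
Step size = 6.8/32768 V = 207.52 µV.
RMS noise = LSB/√12 = 59.9 µV.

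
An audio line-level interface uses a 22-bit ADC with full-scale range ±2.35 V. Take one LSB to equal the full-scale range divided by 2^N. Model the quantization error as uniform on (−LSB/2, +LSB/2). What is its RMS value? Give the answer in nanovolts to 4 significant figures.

The full-scale span is 2.35 − (-2.35) = 4.7 V.
LSB = 4.7 V ÷ 2^22 = 4.7/4194304 V = 1.12057 µV.
RMS of a uniform error over width LSB is LSB/√12 = 323.5 nV.

323.5 nV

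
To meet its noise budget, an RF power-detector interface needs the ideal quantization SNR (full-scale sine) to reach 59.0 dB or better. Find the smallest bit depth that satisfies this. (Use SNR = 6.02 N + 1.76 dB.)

10 bits

Required N = ⌈(59.0 − 1.76)/6.02⌉ = ⌈9.508⌉ = 10.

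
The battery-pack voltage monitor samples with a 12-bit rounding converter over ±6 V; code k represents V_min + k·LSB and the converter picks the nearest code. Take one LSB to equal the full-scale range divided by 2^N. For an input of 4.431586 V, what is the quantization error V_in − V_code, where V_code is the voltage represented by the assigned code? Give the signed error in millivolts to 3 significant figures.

Full-scale range = 6 V − (-6 V) = 12 V. LSB = 12 V / 2^12 ≈ 2.930 mV.
Position in LSBs: (4.431586 − (-6)) × 4096/12 = 3560.6480; rounding gives k = 3561.
V_code = V_min + k × range/2^12 = -6 + 3561 × 12/4096 = 4.432617188 V.
V_in − V_code = 4.431586 − (4.432617188) = −1.03 mV.

−1.03 mV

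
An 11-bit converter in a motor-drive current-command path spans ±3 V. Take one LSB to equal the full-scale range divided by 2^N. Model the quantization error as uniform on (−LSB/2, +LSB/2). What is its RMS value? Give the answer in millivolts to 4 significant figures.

Full-scale range = 3 V − (-3 V) = 6 V.
LSB = 6 V ÷ 2^11 = 6/2048 V = 2.92969 mV.
σ_q = LSB/√12 = 2.92969 mV/3.4641 = 0.8457 mV.

0.8457 mV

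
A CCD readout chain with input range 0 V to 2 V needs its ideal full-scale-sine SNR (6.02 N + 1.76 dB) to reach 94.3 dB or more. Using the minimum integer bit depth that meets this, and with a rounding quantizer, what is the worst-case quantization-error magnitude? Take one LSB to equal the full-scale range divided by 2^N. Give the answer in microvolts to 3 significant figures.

Span = 2 V.
Solving 6.02 N ≥ 94.3 − 1.76: N ≥ 15.372. Round up → N = 16.
One LSB is 2 V / 65536 = 30.518 µV.
|e|_max = LSB/2 = 15.3 µV.

15.3 µV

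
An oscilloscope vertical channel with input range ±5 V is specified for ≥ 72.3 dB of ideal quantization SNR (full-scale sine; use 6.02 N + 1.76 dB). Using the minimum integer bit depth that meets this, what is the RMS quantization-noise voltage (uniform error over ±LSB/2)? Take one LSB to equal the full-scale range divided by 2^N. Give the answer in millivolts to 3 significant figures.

0.705 mV

Span: 5 V − (-5 V) = 10 V.
N ≥ (72.3 − 1.76)/6.02 = 11.718 → N_min = 12.
LSB = 10 V ÷ 2^12 = 10/4096 V = 2.4414 mV.
σ_q = LSB/√12 = 2.4414 mV/3.4641 = 0.705 mV.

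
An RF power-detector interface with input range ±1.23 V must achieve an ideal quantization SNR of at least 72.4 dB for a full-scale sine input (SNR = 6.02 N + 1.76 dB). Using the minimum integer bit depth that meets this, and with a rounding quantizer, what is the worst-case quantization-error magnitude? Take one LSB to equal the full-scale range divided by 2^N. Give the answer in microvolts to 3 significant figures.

Full-scale range = 1.23 V − (-1.23 V) = 2.46 V.
Solving 6.02 N ≥ 72.4 − 1.76: N ≥ 11.734. Round up → N = 12.
One LSB is 2.46 V / 4096 = 0.60059 mV.
Half an LSB is 300 µV.

300 µV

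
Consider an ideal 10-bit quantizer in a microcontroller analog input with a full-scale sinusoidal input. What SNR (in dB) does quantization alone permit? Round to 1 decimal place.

62.0 dB

Ideal quantization SNR: 6.02 × 10 + 1.76 dB = 62.0 dB.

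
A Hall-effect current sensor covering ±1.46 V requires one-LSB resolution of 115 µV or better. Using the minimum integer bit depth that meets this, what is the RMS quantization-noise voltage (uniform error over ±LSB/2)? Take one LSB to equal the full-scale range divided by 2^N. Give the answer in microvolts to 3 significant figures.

The full-scale span is 1.46 − (-1.46) = 2.92 V.
2.92 V / 115 µV = 25390. Since 2^14 = 16384 and 2^15 = 32768, N = 15.
Step size = 2.92/32768 V = 89.111 µV.
RMS noise = LSB/√12 = 25.7 µV.

25.7 µV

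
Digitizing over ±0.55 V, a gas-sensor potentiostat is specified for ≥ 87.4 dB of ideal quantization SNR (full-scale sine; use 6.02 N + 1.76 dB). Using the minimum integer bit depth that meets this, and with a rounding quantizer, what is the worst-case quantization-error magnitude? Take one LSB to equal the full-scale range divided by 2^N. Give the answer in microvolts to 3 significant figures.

Full-scale range = 0.55 V − (-0.55 V) = 1.1 V.
N ≥ (87.4 − 1.76)/6.02 = 14.226 → N_min = 15.
Step size = 1.1/32768 V = 33.569 µV.
Max error for round-to-nearest is LSB/2 = 16.8 µV.

16.8 µV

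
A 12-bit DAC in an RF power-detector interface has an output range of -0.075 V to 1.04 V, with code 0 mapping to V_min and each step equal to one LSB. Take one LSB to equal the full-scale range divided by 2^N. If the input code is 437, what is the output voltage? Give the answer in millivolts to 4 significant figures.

The full-scale span is 1.04 − (-0.075) = 1.115 V. LSB = 1.115 V / 2^12.
V_out = -0.075 + 437 × (1.115/4096) V
      = -0.075 + 0.118959 = 0.0439587 V.

43.96 mV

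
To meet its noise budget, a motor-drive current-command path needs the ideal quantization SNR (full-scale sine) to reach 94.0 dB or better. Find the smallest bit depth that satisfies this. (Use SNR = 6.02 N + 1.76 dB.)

N ≥ (94.0 − 1.76)/6.02 = 15.322 → N_min = 16.

16 bits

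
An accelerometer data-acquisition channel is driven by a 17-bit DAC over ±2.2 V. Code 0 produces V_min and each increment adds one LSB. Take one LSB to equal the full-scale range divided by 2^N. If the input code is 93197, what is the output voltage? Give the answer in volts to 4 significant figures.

The full-scale span is 2.2 − (-2.2) = 4.4 V. LSB = 4.4 V / 2^17.
Output = V_min + (93197/131072) × range = -2.2 + 0.711037 × 4.4 V
      = -2.2 V + 3.12856 V = 0.928561 V.

0.9286 V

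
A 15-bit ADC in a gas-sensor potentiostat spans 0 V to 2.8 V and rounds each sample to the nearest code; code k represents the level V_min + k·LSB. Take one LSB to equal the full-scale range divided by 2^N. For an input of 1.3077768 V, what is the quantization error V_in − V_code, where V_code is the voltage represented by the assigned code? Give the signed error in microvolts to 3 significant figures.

−23.5 µV

V_FS = 2.8 V. LSB = 2.8 V / 2^15 ≈ 85.45 µV.
Position in LSBs: (1.3077768 − (0)) × 32768/2.8 = 15304.7251; rounding gives k = 15305.
V_code = V_min + k × range/2^15 = 0 + 15305 × 2.8/32768 = 1.3078002930 V.
Error = V_in − V_code = 1.3077768 − (1.3078002930) = −23.5 µV.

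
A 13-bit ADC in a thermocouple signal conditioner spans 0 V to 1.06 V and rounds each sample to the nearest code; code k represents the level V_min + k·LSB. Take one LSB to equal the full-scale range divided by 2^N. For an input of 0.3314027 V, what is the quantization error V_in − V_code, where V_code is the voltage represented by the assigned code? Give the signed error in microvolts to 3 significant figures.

+23.3 µV

Full-scale range = 1.06 V. LSB = 1.06 V / 2^13 ≈ 129.4 µV.
Position in LSBs: (0.3314027 − (0)) × 8192/1.06 = 2561.1801; rounding gives k = 2561.
Reconstructed level: 0 + 2561 × 1.06/8192 V = 0.3313793945 V.
e = 0.3314027 − (0.3313793945) = +23.3 µV.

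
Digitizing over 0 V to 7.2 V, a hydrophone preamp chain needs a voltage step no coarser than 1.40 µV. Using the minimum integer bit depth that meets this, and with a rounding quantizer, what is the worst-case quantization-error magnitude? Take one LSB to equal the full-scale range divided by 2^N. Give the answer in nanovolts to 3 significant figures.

V_FS = 7.2 V.
Required number of levels: 7.2/1.40 µV = 5.1429e6; smallest N with 2^N ≥ that is 23.
LSB = 7.2 V / 2^23 = 0.85831 µV.
Half an LSB is 429 nV.

429 nV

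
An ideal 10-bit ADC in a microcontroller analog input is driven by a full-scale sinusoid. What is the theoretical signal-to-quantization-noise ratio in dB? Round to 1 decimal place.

62.0 dB

For an ideal N-bit converter with full-scale sine input, SNR = 6.02 N + 1.76 dB. SNR = 6.02 × 10 + 1.76 = 60.20 + 1.76 = 61.96 dB.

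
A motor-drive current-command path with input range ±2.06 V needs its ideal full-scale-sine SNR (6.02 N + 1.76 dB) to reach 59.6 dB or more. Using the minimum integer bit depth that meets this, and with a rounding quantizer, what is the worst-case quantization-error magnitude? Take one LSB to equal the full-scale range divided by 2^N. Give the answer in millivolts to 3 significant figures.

2.01 mV

Range = 2.06 − (-2.06) = 4.12 V.
Solving 6.02 N ≥ 59.6 − 1.76: N ≥ 9.608. Round up → N = 10.
LSB = 4.12 V ÷ 2^10 = 4.12/1024 V = 4.0234 mV.
Half an LSB is 2.01 mV.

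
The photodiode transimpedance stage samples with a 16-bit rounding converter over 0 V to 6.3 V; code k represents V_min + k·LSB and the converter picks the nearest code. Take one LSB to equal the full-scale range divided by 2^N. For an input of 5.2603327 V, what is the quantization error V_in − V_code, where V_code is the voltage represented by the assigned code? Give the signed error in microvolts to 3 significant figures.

Span = 6.3 V. LSB = 6.3 V / 2^16 ≈ 96.13 µV.
(5.2603327 − (0)) / LSB = 5.2603327 × 65536/6.3 = 54720.8197. Nearest integer: k = 54721.
V_code = 0 + (54721/65536) × 6.3 = 5.2603500366 V.
Error = V_in − V_code = 5.2603327 − (5.2603500366) = −17.3 µV.

−17.3 µV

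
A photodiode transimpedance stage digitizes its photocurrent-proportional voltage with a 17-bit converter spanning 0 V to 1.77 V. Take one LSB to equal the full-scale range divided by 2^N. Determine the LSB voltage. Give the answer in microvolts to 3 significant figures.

Span = 1.77 V.
2^17 = 131072 levels.
LSB = 1.77 V / 2^17 = 13.5 µV.

13.5 µV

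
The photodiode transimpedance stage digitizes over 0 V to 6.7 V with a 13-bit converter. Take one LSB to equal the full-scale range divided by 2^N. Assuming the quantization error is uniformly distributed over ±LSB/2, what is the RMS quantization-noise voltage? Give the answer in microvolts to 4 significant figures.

Range is 6.7 V.
LSB = 6.7 V / 2^13 = 0.817871 mV.
V_rms = LSB/√12 = 0.817871 mV / √12 = 236.1 µV.

236.1 µV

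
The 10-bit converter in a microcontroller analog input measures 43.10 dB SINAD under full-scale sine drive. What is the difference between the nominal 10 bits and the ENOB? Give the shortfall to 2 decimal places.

N_eff = (43.10 − 1.76)/6.02 = 6.8671 bits.
10 − 6.8671 = 3.13 bits below nominal.

3.13 bits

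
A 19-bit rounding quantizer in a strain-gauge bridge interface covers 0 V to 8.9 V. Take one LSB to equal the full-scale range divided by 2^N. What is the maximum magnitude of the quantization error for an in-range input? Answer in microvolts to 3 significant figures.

8.49 µV

Range is 8.9 V.
LSB = 8.9 V / 2^19 = 16.975 µV.
A rounding quantizer has |error| ≤ LSB/2 = 8.49 µV.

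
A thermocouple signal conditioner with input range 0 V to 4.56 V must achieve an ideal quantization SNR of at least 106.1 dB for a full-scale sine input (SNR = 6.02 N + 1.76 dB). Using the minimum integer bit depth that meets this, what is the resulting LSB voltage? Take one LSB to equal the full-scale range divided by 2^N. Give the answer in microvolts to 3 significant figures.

17.4 µV

V_FS = 4.56 V.
N ≥ (106.1 − 1.76)/6.02 = 17.332 → N_min = 18.
One LSB is 4.56 V / 262144 = 17.4 µV.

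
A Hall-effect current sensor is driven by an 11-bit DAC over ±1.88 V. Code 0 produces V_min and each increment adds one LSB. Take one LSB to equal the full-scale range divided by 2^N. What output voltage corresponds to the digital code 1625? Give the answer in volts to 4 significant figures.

1.103 V

Full-scale range = 1.88 V − (-1.88 V) = 3.76 V. LSB = 3.76 V / 2^11.
Output = V_min + (1625/2048) × range = -1.88 + 0.793457 × 3.76 V
      = -1.88 + 2.98340 = 1.10340 V.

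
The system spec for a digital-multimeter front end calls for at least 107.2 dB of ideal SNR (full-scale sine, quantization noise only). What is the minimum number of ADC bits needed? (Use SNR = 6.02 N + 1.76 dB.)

N ≥ (107.2 − 1.76)/6.02 = 17.515 → N_min = 18.

18 bits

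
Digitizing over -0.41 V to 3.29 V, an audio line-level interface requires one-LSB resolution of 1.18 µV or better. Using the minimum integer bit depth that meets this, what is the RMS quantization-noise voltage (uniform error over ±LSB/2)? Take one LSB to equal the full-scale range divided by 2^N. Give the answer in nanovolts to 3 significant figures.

255 nV

Range = 3.29 − (-0.41) = 3.7 V.
Levels needed ≥ 3.7/1.18 µV = 3.136e6. 2^22 = 4194304 suffices, so N_min = 22.
Step size = 3.7/4194304 V = 0.88215 µV.
V_rms = LSB/√12 = 255 nV.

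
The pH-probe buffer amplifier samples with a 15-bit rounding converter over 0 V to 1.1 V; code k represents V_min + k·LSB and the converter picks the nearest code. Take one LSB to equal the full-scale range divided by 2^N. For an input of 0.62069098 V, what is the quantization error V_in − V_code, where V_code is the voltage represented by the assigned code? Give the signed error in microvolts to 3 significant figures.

Full-scale range = 1.1 V. LSB = 1.1 V / 2^15 ≈ 33.57 µV.
(0.62069098 − (0)) / LSB = 0.62069098 × 32768/1.1 = 18489.8200. Nearest integer: k = 18490.
V_code = V_min + k × range/2^15 = 0 + 18490 × 1.1/32768 = 0.62069702148 V.
V_in − V_code = 0.62069098 − (0.62069702148) = −6.04 µV.

−6.04 µV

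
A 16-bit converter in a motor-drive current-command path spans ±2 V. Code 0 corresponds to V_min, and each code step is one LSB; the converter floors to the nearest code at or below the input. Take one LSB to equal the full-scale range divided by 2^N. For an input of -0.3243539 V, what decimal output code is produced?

The full-scale span is 2 − (-2) = 4 V. LSB = 4 V / 2^16 ≈ 61.04 µV.
code = ⌊(V_in − V_min)/LSB⌋ = ⌊(V_in − V_min) × 2^16 / range⌋
     = ⌊(-0.3243539 − (-2)) × 65536 / 4⌋ = ⌊1.6756461 × 65536/4⌋
     = ⌊27453.786⌋ = 27453.

27453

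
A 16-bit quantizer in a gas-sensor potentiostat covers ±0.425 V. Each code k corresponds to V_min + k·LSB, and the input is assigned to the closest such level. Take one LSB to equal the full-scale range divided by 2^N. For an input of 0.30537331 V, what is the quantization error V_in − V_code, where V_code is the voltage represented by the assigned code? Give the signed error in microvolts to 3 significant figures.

Span: 0.425 V − (-0.425 V) = 0.85 V. LSB = 0.85 V / 2^16 ≈ 12.97 µV.
(V_in − V_min)/LSB = (0.30537331 − (-0.425)) × 65536/0.85 = 56312.6415 → nearest code k = 56313.
V_code = -0.425 + (56313/65536) × 0.85 = 0.30537796021 V.
e = 0.30537331 − (0.30537796021) = −4.65 µV.

−4.65 µV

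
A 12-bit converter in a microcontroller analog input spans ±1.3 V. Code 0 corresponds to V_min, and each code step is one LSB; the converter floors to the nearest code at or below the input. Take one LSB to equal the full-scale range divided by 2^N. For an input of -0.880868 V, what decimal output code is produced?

Span: 1.3 V − (-1.3 V) = 2.6 V. LSB = 2.6 V / 2^12 ≈ 0.6348 mV.
(V_in − V_min) × 2^12/range = (-0.880868 − (-1.3)) × 4096/2.6 = 660.294.
Floor → code = 660.

660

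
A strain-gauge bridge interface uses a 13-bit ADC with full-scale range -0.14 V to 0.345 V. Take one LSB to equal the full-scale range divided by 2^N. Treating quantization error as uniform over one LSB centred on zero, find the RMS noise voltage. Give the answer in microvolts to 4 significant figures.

Span: 0.345 V − (-0.14 V) = 0.485 V.
LSB = 0.485 V ÷ 2^13 = 0.485/8192 V = 59.2041 µV.
RMS of a uniform error over width LSB is LSB/√12 = 17.09 µV.

17.09 µV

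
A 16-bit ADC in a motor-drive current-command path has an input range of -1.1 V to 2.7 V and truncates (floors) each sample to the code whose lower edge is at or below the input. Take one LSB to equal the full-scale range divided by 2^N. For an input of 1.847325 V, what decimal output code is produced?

The full-scale span is 2.7 − (-1.1) = 3.8 V. LSB = 3.8 V / 2^16 ≈ 57.98 µV.
V_in − V_min = 1.847325 − (-1.1) = 2.947325 V.
Divide by LSB: 2.947325 × 65536/3.8 = 50830.4977.
Truncating gives code 50830.

50830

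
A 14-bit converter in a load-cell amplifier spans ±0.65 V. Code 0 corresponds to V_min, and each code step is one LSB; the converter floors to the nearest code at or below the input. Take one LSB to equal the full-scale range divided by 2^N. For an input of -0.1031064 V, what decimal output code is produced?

Span: 0.65 V − (-0.65 V) = 1.3 V. LSB = 1.3 V / 2^14 ≈ 79.35 µV.
(V_in − V_min) × 2^14/range = (-0.1031064 − (-0.65)) × 16384/1.3 = 6892.542.
Floor → code = 6892.

6892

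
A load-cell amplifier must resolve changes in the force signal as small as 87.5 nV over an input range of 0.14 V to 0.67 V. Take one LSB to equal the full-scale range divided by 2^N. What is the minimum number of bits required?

23 bits

Range = 0.67 − (0.14) = 0.53 V.
Levels needed ≥ 0.53/87.5 nV = 6.057e6. 2^23 = 8388608 suffices, so N_min = 23.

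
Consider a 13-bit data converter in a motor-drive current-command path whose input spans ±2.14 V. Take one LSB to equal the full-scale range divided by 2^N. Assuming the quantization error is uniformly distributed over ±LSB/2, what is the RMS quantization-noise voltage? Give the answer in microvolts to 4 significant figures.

150.8 µV

The full-scale span is 2.14 − (-2.14) = 4.28 V.
Step size = 4.28/8192 V = 0.522461 mV.
V_rms = LSB/√12 = 0.522461 mV / √12 = 150.8 µV.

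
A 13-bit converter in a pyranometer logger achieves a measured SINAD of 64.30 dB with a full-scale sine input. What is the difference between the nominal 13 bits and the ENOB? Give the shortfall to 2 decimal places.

ENOB = (SINAD − 1.76)/6.02 = (64.30 − 1.76)/6.02 = 10.3887 bits.
13 − 10.3887 = 2.61 bits below nominal.

2.61 bits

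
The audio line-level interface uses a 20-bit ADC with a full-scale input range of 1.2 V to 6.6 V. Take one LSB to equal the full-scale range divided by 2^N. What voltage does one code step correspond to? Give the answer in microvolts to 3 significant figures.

Span: 6.6 V − (1.2 V) = 5.4 V.
2^20 = 1048576 levels.
LSB = 5.4 V ÷ 2^20 = 5.4/1048576 V = 5.15 µV.

5.15 µV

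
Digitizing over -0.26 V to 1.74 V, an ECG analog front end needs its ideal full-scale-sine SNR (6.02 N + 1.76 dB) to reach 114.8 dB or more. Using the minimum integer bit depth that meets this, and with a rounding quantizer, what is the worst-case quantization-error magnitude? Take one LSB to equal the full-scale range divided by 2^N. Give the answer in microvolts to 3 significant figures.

1.91 µV

Span: 1.74 V − (-0.26 V) = 2 V.
Solving 6.02 N ≥ 114.8 − 1.76: N ≥ 18.777. Round up → N = 19.
LSB = 2 V ÷ 2^19 = 2/524288 V = 3.8147 µV.
|e|_max = LSB/2 = 1.91 µV.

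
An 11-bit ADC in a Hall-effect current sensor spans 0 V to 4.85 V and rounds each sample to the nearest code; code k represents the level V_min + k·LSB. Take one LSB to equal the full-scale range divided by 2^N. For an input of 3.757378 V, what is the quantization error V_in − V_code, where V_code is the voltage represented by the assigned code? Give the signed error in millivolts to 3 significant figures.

Full-scale range = 4.85 V. LSB = 4.85 V / 2^11 ≈ 2.368 mV.
(V_in − V_min)/LSB = (3.757378 − (0)) × 2048/4.85 = 1586.6206 → nearest code k = 1587.
V_code = V_min + k × range/2^11 = 0 + 1587 × 4.85/2048 = 3.758276367 V.
e = 3.757378 − (3.758276367) = −0.898 mV.

−0.898 mV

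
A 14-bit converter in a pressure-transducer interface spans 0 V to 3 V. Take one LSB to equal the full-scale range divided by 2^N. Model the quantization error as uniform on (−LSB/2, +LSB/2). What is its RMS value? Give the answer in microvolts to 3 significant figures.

Range is 3 V.
LSB = 3 V / 2^14 = 183.11 µV.
RMS of a uniform error over width LSB is LSB/√12 = 52.9 µV.

52.9 µV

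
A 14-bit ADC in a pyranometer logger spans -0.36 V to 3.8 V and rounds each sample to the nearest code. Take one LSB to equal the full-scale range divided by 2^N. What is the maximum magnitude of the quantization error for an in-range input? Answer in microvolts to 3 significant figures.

The full-scale span is 3.8 − (-0.36) = 4.16 V.
Step size = 4.16/16384 V = 253.91 µV.
A rounding quantizer has |error| ≤ LSB/2 = 127 µV.

127 µV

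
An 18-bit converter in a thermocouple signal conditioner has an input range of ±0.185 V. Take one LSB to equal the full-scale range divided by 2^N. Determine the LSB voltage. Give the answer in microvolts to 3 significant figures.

1.41 µV

Range = 0.185 − (-0.185) = 0.37 V.
There are 2^18 = 262144 steps.
LSB = 0.37 V ÷ 2^18 = 0.37/262144 V = 1.41 µV.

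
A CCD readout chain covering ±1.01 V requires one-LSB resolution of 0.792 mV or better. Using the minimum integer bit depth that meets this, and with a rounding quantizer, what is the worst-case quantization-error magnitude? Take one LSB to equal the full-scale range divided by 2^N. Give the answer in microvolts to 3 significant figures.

Span: 1.01 V − (-1.01 V) = 2.02 V.
Levels needed ≥ 2.02/0.792 mV = 2551. 2^12 = 4096 suffices, so N_min = 12.
LSB = 2.02 V / 2^12 = 493.16 µV.
Half an LSB is 247 µV.

247 µV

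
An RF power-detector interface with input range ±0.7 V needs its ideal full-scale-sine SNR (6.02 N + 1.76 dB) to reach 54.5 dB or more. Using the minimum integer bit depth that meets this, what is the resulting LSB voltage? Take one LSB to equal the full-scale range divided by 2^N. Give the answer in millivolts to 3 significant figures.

The full-scale span is 0.7 − (-0.7) = 1.4 V.
N ≥ (54.5 − 1.76)/6.02 = 8.761 → N_min = 9.
Step size = 1.4/512 V = 2.73 mV.

2.73 mV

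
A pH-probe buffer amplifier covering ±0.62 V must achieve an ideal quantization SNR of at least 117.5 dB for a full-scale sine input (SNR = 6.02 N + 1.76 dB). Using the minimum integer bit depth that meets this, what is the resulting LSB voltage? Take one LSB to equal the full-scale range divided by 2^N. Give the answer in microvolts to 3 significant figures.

Range = 0.62 − (-0.62) = 1.24 V.
Required N = ⌈(117.5 − 1.76)/6.02⌉ = ⌈19.226⌉ = 20.
One LSB is 1.24 V / 1048576 = 1.18 µV.

1.18 µV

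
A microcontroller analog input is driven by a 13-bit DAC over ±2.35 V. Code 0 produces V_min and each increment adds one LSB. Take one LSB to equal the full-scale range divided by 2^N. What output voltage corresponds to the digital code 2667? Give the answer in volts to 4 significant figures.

The full-scale span is 2.35 − (-2.35) = 4.7 V. LSB = 4.7 V / 2^13.
V_out = V_min + code × LSB = -2.35 V + 2667 × 4.7 V / 8192
      = -2.35 + 1.53014 = -0.819861 V.

-0.8199 V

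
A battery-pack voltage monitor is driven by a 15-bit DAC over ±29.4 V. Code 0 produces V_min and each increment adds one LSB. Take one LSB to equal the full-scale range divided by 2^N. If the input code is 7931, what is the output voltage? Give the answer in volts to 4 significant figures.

-15.17 V

Full-scale range = 29.4 V − (-29.4 V) = 58.8 V. LSB = 58.8 V / 2^15.
Output = V_min + (7931/32768) × range = -29.4 + 0.242035 × 58.8 V
      = -29.4 + 14.2317 = -15.1683 V.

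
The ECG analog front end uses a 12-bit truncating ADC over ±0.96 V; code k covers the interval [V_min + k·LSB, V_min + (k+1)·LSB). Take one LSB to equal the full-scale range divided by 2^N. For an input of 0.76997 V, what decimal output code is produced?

3690

The full-scale span is 0.96 − (-0.96) = 1.92 V. LSB = 1.92 V / 2^12 ≈ 468.8 µV.
(V_in − V_min) × 2^12/range = (0.76997 − (-0.96)) × 4096/1.92 = 3690.603.
Floor → code = 3690.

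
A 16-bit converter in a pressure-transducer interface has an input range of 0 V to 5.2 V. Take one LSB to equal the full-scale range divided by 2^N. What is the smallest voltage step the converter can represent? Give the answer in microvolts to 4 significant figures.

V_FS = 5.2 V.
2^16 = 65536 levels.
One LSB is 5.2 V / 65536 = 79.35 µV.

79.35 µV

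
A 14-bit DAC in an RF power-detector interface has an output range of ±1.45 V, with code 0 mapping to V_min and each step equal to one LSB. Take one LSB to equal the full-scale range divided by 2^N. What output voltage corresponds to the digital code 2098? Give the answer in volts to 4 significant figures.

-1.079 V

The full-scale span is 1.45 − (-1.45) = 2.9 V. LSB = 2.9 V / 2^14.
Output = V_min + (2098/16384) × range = -1.45 + 0.128052 × 2.9 V
      = -1.45 + 0.371350 = -1.07865 V.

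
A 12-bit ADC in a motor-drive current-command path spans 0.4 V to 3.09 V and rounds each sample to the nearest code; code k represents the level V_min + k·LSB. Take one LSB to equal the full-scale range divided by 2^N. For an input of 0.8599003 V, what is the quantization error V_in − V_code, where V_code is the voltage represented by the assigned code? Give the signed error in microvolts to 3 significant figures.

+184 µV

Full-scale range = 3.09 V − (0.4 V) = 2.69 V. LSB = 2.69 V / 2^12 ≈ 0.6567 mV.
Position in LSBs: (0.8599003 − (0.4)) × 4096/2.69 = 700.2794; rounding gives k = 700.
Reconstructed level: 0.4 + 700 × 2.69/4096 V = 0.8597167969 V.
V_in − V_code = 0.8599003 − (0.8597167969) = +184 µV.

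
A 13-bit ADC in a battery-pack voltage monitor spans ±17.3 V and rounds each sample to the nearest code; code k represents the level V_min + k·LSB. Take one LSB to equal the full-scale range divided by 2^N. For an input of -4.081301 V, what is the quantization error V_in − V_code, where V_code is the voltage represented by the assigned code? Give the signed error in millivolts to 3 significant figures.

Span: 17.3 V − (-17.3 V) = 34.6 V. LSB = 34.6 V / 2^13 ≈ 4.224 mV.
(-4.081301 − (-17.3)) / LSB = 13.218699 × 8192/34.6 = 3129.6989. Nearest integer: k = 3130.
V_code = V_min + k × range/2^13 = -17.3 + 3130 × 34.6/8192 = -4.080029297 V.
e = -4.081301 − (-4.080029297) = −1.27 mV.

−1.27 mV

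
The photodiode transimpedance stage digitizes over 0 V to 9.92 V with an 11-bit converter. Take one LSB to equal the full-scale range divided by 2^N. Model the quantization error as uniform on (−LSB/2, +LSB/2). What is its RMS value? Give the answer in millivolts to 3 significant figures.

1.40 mV

Range is 9.92 V.
One LSB is 9.92 V / 2048 = 4.8438 mV.
For a uniform distribution on [−LSB/2, +LSB/2], V_rms = LSB/√12 = 4.8438 mV/3.4641 = 1.40 mV.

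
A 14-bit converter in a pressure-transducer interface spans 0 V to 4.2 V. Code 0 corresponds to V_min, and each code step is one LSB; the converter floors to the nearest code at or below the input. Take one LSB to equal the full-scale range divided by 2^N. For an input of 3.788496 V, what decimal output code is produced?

14778

Range is 4.2 V. LSB = 4.2 V / 2^14 ≈ 256.3 µV.
(V_in − V_min) × 2^14/range = (3.788496 − (0)) × 16384/4.2 = 14778.742.
Floor → code = 14778.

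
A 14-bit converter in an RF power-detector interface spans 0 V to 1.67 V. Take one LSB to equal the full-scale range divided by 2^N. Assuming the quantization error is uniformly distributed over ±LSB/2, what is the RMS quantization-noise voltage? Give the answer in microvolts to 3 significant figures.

Span = 1.67 V.
One LSB is 1.67 V / 16384 = 101.93 µV.
RMS of a uniform error over width LSB is LSB/√12 = 29.4 µV.

29.4 µV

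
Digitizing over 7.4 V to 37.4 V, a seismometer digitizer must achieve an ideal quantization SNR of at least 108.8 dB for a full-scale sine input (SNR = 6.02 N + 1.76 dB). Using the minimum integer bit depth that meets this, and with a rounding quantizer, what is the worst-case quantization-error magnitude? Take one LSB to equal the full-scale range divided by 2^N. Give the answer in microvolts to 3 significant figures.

57.2 µV

The full-scale span is 37.4 − (7.4) = 30 V.
6.02 N + 1.76 ≥ 108.8 gives N ≥ 17.781, so the minimum integer is 18.
LSB = 30 V / 2^18 = 114.44 µV.
Half an LSB is 57.2 µV.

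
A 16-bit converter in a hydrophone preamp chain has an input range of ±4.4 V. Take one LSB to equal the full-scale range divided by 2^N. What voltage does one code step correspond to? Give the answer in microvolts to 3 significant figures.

134 µV

The full-scale span is 4.4 − (-4.4) = 8.8 V.
Number of codes = 2^16 = 65536.
One LSB is 8.8 V / 65536 = 134 µV.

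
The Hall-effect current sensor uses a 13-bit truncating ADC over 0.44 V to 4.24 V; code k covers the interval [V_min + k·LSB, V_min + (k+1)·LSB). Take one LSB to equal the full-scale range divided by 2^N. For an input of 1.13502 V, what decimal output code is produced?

1498

Range = 4.24 − (0.44) = 3.8 V. LSB = 3.8 V / 2^13 ≈ 463.9 µV.
V_in − V_min = 1.13502 − (0.44) = 0.69502 V.
Divide by LSB: 0.69502 × 8192/3.8 = 1498.3168.
Truncating gives code 1498.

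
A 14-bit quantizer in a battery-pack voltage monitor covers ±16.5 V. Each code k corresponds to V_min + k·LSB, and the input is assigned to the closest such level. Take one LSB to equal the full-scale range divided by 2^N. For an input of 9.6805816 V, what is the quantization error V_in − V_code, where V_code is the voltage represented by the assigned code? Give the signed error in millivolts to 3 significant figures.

Span: 16.5 V − (-16.5 V) = 33 V. LSB = 33 V / 2^14 ≈ 2.014 mV.
Position in LSBs: (9.6805816 − (-16.5)) × 16384/33 = 12998.2621; rounding gives k = 12998.
V_code = V_min + k × range/2^14 = -16.5 + 12998 × 33/16384 = 9.6800537109 V.
V_in − V_code = 9.6805816 − (9.6800537109) = +0.528 mV.

+0.528 mV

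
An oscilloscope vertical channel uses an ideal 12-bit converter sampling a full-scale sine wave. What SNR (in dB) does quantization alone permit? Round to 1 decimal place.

For an ideal N-bit converter with full-scale sine input, SNR = 6.02 N + 1.76 dB. SNR = 6.02 × 12 + 1.76 = 72.24 + 1.76 = 74.00 dB.

74.0 dB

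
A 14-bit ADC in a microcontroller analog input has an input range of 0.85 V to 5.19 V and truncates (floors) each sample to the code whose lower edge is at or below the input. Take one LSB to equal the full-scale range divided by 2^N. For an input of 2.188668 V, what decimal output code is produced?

Span: 5.19 V − (0.85 V) = 4.34 V. LSB = 4.34 V / 2^14 ≈ 264.9 µV.
(V_in − V_min) × 2^14/range = (2.188668 − (0.85)) × 16384/4.34 = 5053.626.
Floor → code = 5053.

5053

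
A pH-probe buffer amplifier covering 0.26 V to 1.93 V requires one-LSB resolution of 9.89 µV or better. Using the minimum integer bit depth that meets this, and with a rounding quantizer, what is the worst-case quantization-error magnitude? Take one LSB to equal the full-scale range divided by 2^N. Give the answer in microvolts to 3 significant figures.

3.19 µV

Range = 1.93 − (0.26) = 1.67 V.
Levels needed ≥ 1.67/9.89 µV = 168900. 2^18 = 262144 suffices, so N_min = 18.
LSB = 1.67 V / 2^18 = 6.3705 µV.
|e|_max = LSB/2 = 3.19 µV.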